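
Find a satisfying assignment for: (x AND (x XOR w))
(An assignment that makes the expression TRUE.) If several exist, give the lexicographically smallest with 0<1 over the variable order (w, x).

w=0, x=1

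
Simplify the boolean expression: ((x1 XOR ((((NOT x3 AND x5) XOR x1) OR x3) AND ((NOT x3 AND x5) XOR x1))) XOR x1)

By XOR self-cancellation ((E XOR v) XOR v = E) then absorption (E AND (E OR v) = E):
= ((NOT x3 AND x5) XOR x1)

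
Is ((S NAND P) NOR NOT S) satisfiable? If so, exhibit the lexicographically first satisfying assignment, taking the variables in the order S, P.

S=1, P=1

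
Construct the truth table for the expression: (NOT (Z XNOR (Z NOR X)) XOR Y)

Z | X | Y | Output
------------------
0 | 0 | 0 | 1
0 | 0 | 1 | 0
0 | 1 | 0 | 0
0 | 1 | 1 | 1
1 | 0 | 0 | 1
1 | 0 | 1 | 0
1 | 1 | 0 | 1
1 | 1 | 1 | 0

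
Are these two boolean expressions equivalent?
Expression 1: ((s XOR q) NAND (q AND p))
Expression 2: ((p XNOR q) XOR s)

No. Counterexample: with p=0, q=0, s=1, Expression 1 = 1 but Expression 2 = 0.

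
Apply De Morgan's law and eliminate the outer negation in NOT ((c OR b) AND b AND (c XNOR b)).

NOT (c OR b) OR NOT b OR NOT (c XNOR b)
De Morgan's: NOT(AND of terms) = OR of negations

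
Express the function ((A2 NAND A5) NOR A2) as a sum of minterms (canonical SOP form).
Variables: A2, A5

Σm() = FALSE (no minterms)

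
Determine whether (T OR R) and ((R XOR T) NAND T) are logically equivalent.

No. Counterexample: with T=0, R=0, Expression 1 = 0 but Expression 2 = 1.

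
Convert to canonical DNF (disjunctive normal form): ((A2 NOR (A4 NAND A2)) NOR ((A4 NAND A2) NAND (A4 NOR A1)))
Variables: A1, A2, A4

(NOT A1 AND NOT A2 AND NOT A4) OR (NOT A1 AND A2 AND NOT A4)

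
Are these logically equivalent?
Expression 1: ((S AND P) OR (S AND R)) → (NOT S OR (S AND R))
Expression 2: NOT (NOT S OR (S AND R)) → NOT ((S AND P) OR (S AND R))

Yes, Contrapositive is always equivalent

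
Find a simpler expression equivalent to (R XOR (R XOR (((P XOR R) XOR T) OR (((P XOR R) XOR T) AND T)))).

By XOR self-cancellation ((E XOR v) XOR v = E) then absorption (E OR (E AND v) = E):
= ((P XOR R) XOR T)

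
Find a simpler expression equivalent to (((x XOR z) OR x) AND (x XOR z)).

By absorption (E AND (E OR v) = E):
= (x XOR z)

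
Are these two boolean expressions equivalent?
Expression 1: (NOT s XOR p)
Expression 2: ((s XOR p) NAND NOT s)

No. Counterexample: with p=0, s=1, Expression 1 = 0 but Expression 2 = 1.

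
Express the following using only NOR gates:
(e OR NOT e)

((e NOR (e NOR e)) NOR (e NOR (e NOR e)))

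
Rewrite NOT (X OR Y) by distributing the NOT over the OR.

NOT X AND NOT Y
De Morgan's: NOT(OR of terms) = AND of negations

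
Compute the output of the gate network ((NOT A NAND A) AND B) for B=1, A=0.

Substituting: ((NOT 0 NAND 0) AND 1)
= 1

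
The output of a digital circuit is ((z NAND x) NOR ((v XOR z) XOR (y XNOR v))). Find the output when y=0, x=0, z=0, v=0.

Substituting: ((0 NAND 0) NOR ((0 XOR 0) XOR (0 XNOR 0)))
= 0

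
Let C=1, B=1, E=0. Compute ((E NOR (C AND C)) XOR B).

Substituting: ((0 NOR (1 AND 1)) XOR 1)
= 1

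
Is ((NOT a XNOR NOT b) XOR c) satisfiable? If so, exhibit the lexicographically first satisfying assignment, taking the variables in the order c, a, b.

c=0, a=0, b=0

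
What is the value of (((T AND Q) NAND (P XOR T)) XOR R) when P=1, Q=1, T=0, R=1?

Substituting: (((0 AND 1) NAND (1 XOR 0)) XOR 1)
= 0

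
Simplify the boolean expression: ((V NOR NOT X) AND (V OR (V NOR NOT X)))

By absorption (E AND (E OR v) = E):
= (V NOR NOT X)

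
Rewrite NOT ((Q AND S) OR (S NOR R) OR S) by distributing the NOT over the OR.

NOT (Q AND S) AND NOT (S NOR R) AND NOT S
De Morgan's: NOT(OR of terms) = AND of negations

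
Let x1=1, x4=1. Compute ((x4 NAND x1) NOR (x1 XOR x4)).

Substituting: ((1 NAND 1) NOR (1 XOR 1))
= 1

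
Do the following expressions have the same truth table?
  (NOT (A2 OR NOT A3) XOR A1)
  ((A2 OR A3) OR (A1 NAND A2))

No. Counterexample: with A1=0, A2=0, A3=0, Expression 1 = 0 but Expression 2 = 1.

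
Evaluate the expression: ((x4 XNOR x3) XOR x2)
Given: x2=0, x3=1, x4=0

Substituting: ((0 XNOR 1) XOR 0)
= 0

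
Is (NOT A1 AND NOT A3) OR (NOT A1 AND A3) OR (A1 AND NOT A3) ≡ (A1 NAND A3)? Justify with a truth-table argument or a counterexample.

Yes, they are equivalent — the two output columns agree on all 4 assignments:
A1 | A3 | Expression 1 | Expression 2
-------------------------------------
0 | 0 | 1 | 1
0 | 1 | 1 | 1
1 | 0 | 1 | 1
1 | 1 | 0 | 0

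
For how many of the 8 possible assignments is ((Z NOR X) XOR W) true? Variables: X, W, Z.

Satisfying assignments: (0,0,0), (0,1,1), (1,1,0), (1,1,1)
Count: 4 out of 8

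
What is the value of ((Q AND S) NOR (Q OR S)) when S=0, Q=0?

Substituting: ((0 AND 0) NOR (0 OR 0))
= 1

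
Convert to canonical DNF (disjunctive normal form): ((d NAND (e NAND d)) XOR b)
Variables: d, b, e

(NOT d AND NOT b AND NOT e) OR (NOT d AND NOT b AND e) OR (d AND NOT b AND e) OR (d AND b AND NOT e)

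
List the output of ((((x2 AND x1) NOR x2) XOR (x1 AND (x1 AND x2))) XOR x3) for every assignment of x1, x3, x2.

x1 | x3 | x2 | Output
---------------------
0 | 0 | 0 | 1
0 | 0 | 1 | 0
0 | 1 | 0 | 0
0 | 1 | 1 | 1
1 | 0 | 0 | 1
1 | 0 | 1 | 1
1 | 1 | 0 | 0
1 | 1 | 1 | 0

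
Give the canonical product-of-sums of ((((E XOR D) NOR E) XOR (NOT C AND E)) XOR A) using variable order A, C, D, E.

ΠM(2, 5, 6, 7, 8, 9, 11, 12) = (A OR C OR NOT D OR E) AND (A OR NOT C OR D OR NOT E) AND (A OR NOT C OR NOT D OR E) AND (A OR NOT C OR NOT D OR NOT E) AND (NOT A OR C OR D OR E) AND (NOT A OR C OR D OR NOT E) AND (NOT A OR C OR NOT D OR NOT E) AND (NOT A OR NOT C OR D OR E)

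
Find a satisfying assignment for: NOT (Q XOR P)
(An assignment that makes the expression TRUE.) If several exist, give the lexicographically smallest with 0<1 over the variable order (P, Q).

P=0, Q=0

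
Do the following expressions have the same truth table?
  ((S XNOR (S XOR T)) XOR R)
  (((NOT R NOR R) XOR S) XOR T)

No. Counterexample: with S=0, T=0, R=0, Expression 1 = 1 but Expression 2 = 0.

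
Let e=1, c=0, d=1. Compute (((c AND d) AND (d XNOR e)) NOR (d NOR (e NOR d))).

Substituting: (((0 AND 1) AND (1 XNOR 1)) NOR (1 NOR (1 NOR 1)))
= 1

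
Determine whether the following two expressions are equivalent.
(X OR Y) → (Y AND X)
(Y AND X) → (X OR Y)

No, Converse is not equivalent to original (counterexample: X=0, Y=1)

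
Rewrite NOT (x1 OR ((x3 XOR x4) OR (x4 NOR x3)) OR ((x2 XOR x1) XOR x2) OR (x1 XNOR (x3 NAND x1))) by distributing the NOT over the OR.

NOT x1 AND NOT ((x3 XOR x4) OR (x4 NOR x3)) AND NOT ((x2 XOR x1) XOR x2) AND NOT (x1 XNOR (x3 NAND x1))
De Morgan's: NOT(OR of terms) = AND of negations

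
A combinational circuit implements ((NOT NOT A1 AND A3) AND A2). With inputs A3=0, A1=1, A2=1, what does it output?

Substituting: ((NOT NOT 1 AND 0) AND 1)
= 0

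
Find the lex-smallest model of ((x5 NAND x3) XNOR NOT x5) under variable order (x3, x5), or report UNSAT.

x3=0, x5=0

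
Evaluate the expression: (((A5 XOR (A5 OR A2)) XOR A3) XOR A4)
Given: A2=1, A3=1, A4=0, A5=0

Substituting: (((0 XOR (0 OR 1)) XOR 1) XOR 0)
= 0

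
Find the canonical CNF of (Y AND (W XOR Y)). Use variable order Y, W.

(Y OR W) AND (Y OR NOT W) AND (NOT Y OR NOT W)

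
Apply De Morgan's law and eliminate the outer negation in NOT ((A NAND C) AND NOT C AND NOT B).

NOT (A NAND C) OR C OR B
De Morgan's: NOT(AND of terms) = OR of negations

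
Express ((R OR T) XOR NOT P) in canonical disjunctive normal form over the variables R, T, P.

(NOT R AND NOT T AND NOT P) OR (NOT R AND T AND P) OR (R AND NOT T AND P) OR (R AND T AND P)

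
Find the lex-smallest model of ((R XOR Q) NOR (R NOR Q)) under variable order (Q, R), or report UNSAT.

Q=1, R=1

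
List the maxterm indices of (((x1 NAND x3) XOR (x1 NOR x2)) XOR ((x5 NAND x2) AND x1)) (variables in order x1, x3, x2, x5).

ΠM(0, 1, 4, 5, 8, 9, 10, 15) = (x1 OR x3 OR x2 OR x5) AND (x1 OR x3 OR x2 OR NOT x5) AND (x1 OR NOT x3 OR x2 OR x5) AND (x1 OR NOT x3 OR x2 OR NOT x5) AND (NOT x1 OR x3 OR x2 OR x5) AND (NOT x1 OR x3 OR x2 OR NOT x5) AND (NOT x1 OR x3 OR NOT x2 OR x5) AND (NOT x1 OR NOT x3 OR NOT x2 OR NOT x5)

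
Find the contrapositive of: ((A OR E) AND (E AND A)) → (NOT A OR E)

Contrapositive: NOT (NOT A OR E) → NOT ((A OR E) AND (E AND A))
Note: A statement and its contrapositive are logically equivalent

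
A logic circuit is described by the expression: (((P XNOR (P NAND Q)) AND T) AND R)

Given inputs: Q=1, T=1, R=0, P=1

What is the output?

Substituting: (((1 XNOR (1 NAND 1)) AND 1) AND 0)
= 0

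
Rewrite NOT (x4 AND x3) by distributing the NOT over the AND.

NOT x4 OR NOT x3
De Morgan's: NOT(AND of terms) = OR of negations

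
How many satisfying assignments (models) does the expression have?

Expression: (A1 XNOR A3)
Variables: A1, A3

Satisfying assignments: (0,0), (1,1)
Count: 2 out of 4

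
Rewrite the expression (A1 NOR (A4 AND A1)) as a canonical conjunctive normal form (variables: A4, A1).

(A4 OR NOT A1) AND (NOT A4 OR NOT A1)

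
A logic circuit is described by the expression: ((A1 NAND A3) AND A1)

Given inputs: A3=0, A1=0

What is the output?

Substituting: ((0 NAND 0) AND 0)
= 0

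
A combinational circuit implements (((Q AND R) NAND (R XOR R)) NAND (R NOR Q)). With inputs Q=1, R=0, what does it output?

Substituting: (((1 AND 0) NAND (0 XOR 0)) NAND (0 NOR 1))
= 1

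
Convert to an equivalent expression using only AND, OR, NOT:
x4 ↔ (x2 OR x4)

(x4 AND (x2 OR x4)) OR (NOT x4 AND NOT (x2 OR x4))
(Biconditional = both true or both false)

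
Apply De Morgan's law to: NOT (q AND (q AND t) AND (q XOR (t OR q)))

NOT q OR NOT (q AND t) OR NOT (q XOR (t OR q))
De Morgan's: NOT(AND of terms) = OR of negations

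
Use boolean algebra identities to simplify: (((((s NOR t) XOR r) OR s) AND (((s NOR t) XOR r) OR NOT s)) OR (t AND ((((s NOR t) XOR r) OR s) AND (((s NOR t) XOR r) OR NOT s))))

By absorption (E OR (E AND v) = E) then distribution ((E OR v) AND (E OR NOT v) = E):
= ((s NOR t) XOR r)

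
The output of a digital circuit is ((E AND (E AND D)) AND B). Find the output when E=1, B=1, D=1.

Substituting: ((1 AND (1 AND 1)) AND 1)
= 1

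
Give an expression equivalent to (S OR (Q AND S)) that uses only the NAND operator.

((S NAND S) NAND (((Q NAND S) NAND (Q NAND S)) NAND ((Q NAND S) NAND (Q NAND S))))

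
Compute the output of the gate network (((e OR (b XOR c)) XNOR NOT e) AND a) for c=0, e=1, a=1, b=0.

Substituting: (((1 OR (0 XOR 0)) XNOR NOT 1) AND 1)
= 0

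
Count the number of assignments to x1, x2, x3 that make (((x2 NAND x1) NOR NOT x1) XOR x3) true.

Satisfying assignments: (0,0,1), (0,1,1), (1,0,1), (1,1,0)
Count: 4 out of 8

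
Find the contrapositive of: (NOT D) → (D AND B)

Contrapositive: NOT (D AND B) → D
Note: A statement and its contrapositive are logically equivalent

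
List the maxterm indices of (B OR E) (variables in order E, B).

ΠM(0) = (E OR B)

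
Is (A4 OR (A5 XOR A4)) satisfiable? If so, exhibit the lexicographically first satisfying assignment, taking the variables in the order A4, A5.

A4=0, A5=1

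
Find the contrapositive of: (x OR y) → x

Contrapositive: NOT x → NOT (x OR y)
Note: A statement and its contrapositive are logically equivalent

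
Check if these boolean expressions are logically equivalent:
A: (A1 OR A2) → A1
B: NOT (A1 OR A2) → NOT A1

No, Inverse is not equivalent to original (counterexample: A2=1, A1=0)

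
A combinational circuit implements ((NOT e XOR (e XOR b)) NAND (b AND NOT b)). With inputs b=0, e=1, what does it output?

Substituting: ((NOT 1 XOR (1 XOR 0)) NAND (0 AND NOT 0))
= 1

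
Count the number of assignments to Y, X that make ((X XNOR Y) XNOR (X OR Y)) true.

Satisfying assignments: (1,1)
Count: 1 out of 4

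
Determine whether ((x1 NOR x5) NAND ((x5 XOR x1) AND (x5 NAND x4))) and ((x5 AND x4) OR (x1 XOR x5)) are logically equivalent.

No. Counterexample: with x5=0, x1=0, x4=0, Expression 1 = 1 but Expression 2 = 0.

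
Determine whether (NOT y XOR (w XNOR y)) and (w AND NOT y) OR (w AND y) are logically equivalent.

Yes, they are equivalent — the two output columns agree on all 4 assignments:
w | y | Expression 1 | Expression 2
-----------------------------------
0 | 0 | 0 | 0
0 | 1 | 0 | 0
1 | 0 | 1 | 1
1 | 1 | 1 | 1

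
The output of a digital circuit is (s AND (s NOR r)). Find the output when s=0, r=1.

Substituting: (0 AND (0 NOR 1))
= 0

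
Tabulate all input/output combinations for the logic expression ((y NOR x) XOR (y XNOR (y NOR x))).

x | y | Output
--------------
0 | 0 | 1
0 | 1 | 0
1 | 0 | 1
1 | 1 | 0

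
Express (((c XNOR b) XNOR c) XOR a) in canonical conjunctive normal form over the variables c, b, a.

(c OR b OR a) AND (c OR NOT b OR NOT a) AND (NOT c OR b OR a) AND (NOT c OR NOT b OR NOT a)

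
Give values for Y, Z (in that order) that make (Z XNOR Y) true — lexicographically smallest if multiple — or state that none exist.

Y=0, Z=0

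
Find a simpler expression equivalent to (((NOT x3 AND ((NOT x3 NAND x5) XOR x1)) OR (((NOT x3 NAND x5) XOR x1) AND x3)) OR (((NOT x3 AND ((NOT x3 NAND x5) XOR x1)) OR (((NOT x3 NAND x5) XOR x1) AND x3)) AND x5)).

By absorption (E OR (E AND v) = E) then distribution ((E AND v) OR (E AND NOT v) = E):
= ((NOT x3 NAND x5) XOR x1)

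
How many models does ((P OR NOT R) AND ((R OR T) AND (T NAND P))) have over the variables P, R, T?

Satisfying assignments: (0,0,1), (1,1,0)
Count: 2 out of 8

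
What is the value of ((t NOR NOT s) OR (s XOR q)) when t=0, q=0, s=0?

Substituting: ((0 NOR NOT 0) OR (0 XOR 0))
= 0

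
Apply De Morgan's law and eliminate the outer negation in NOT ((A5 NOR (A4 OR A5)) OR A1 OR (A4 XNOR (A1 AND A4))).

NOT (A5 NOR (A4 OR A5)) AND NOT A1 AND NOT (A4 XNOR (A1 AND A4))
De Morgan's: NOT(OR of terms) = AND of negations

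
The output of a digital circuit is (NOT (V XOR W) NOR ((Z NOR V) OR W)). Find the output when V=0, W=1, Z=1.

Substituting: (NOT (0 XOR 1) NOR ((1 NOR 0) OR 1))
= 0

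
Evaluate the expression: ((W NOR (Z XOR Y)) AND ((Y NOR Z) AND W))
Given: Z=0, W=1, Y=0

Substituting: ((1 NOR (0 XOR 0)) AND ((0 NOR 0) AND 1))
= 0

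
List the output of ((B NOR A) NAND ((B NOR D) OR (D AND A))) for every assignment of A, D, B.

A | D | B | Output
------------------
0 | 0 | 0 | 0
0 | 0 | 1 | 1
0 | 1 | 0 | 1
0 | 1 | 1 | 1
1 | 0 | 0 | 1
1 | 0 | 1 | 1
1 | 1 | 0 | 1
1 | 1 | 1 | 1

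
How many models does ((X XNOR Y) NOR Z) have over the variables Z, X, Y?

Satisfying assignments: (0,0,1), (0,1,0)
Count: 2 out of 8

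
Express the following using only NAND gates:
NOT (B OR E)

(((B NAND B) NAND (E NAND E)) NAND ((B NAND B) NAND (E NAND E)))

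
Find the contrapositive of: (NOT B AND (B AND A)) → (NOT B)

Contrapositive: B → NOT (NOT B AND (B AND A))
Note: A statement and its contrapositive are logically equivalent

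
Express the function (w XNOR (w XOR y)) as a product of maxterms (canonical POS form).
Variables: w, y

ΠM(1, 3) = (w OR NOT y) AND (NOT w OR NOT y)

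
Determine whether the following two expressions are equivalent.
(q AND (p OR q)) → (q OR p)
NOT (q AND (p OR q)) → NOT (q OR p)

No, Inverse is not equivalent to original (counterexample: p=1, q=0)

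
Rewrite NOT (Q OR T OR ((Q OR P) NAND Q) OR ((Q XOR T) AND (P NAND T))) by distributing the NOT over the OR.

NOT Q AND NOT T AND NOT ((Q OR P) NAND Q) AND NOT ((Q XOR T) AND (P NAND T))
De Morgan's: NOT(OR of terms) = AND of negations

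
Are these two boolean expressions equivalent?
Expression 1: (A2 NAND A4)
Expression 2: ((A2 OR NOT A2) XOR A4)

No. Counterexample: with A4=1, A2=0, Expression 1 = 1 but Expression 2 = 0.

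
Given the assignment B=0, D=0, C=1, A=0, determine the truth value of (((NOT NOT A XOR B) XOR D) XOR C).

Substituting: (((NOT NOT 0 XOR 0) XOR 0) XOR 1)
= 1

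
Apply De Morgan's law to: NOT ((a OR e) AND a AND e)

NOT (a OR e) OR NOT a OR NOT e
De Morgan's: NOT(AND of terms) = OR of negations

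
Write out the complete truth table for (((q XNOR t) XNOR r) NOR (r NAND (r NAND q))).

r | q | t | Output
------------------
0 | 0 | 0 | 0
0 | 0 | 1 | 0
0 | 1 | 0 | 0
0 | 1 | 1 | 0
1 | 0 | 0 | 0
1 | 0 | 1 | 1
1 | 1 | 0 | 0
1 | 1 | 1 | 0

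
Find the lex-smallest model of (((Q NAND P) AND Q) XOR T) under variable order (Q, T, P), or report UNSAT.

Q=0, T=1, P=0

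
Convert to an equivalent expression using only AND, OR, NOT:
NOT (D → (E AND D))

D AND NOT (E AND D)
(Negated implication: NOT(A → B) = A AND NOT B)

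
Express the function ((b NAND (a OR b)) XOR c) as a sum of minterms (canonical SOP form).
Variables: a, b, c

Σm(0, 3, 4, 7) = (NOT a AND NOT b AND NOT c) OR (NOT a AND b AND c) OR (a AND NOT b AND NOT c) OR (a AND b AND c)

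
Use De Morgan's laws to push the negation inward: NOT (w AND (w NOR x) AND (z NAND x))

NOT w OR NOT (w NOR x) OR NOT (z NAND x)
De Morgan's: NOT(AND of terms) = OR of negations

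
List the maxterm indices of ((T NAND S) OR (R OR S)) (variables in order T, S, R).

ΠM() = TRUE (no maxterms)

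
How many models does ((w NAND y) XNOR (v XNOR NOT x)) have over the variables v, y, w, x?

Satisfying assignments: (0,0,0,1), (0,0,1,1), (0,1,0,1), (0,1,1,0), (1,0,0,0), (1,0,1,0), (1,1,0,0), (1,1,1,1)
Count: 8 out of 16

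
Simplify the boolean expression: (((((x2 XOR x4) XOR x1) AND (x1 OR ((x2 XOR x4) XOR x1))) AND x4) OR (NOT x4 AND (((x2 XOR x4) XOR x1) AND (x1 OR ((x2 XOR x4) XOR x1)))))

By distribution ((E AND v) OR (E AND NOT v) = E) then absorption (E AND (E OR v) = E):
= ((x2 XOR x4) XOR x1)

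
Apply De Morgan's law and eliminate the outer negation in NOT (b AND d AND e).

NOT b OR NOT d OR NOT e
De Morgan's: NOT(AND of terms) = OR of negations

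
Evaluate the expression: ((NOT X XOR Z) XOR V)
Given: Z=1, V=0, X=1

Substituting: ((NOT 1 XOR 1) XOR 0)
= 1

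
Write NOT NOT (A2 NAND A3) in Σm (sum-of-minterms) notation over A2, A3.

Σm(0, 1, 2) = (NOT A2 AND NOT A3) OR (NOT A2 AND A3) OR (A2 AND NOT A3)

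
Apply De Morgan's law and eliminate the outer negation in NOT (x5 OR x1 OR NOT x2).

NOT x5 AND NOT x1 AND x2
De Morgan's: NOT(OR of terms) = AND of negations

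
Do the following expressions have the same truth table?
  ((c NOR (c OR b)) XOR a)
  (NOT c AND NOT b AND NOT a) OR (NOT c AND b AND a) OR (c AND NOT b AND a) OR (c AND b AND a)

Yes, they are equivalent — the two output columns agree on all 8 assignments:
c | b | a | Expression 1 | Expression 2
---------------------------------------
0 | 0 | 0 | 1 | 1
0 | 0 | 1 | 0 | 0
0 | 1 | 0 | 0 | 0
0 | 1 | 1 | 1 | 1
1 | 0 | 0 | 0 | 0
1 | 0 | 1 | 1 | 1
1 | 1 | 0 | 0 | 0
1 | 1 | 1 | 1 | 1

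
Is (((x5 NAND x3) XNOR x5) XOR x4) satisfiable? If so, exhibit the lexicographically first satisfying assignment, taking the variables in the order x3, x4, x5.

x3=0, x4=0, x5=1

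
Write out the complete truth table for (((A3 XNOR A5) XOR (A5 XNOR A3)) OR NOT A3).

A3 | A5 | Output
----------------
0 | 0 | 1
0 | 1 | 1
1 | 0 | 0
1 | 1 | 0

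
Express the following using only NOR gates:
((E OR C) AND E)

((((E NOR C) NOR (E NOR C)) NOR ((E NOR C) NOR (E NOR C))) NOR (E NOR E))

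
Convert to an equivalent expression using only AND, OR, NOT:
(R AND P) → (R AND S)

NOT (R AND P) OR (R AND S)
(Implication elimination: A → B = NOT A OR B)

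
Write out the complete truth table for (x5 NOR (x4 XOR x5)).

x5 | x4 | Output
----------------
0 | 0 | 1
0 | 1 | 0
1 | 0 | 0
1 | 1 | 0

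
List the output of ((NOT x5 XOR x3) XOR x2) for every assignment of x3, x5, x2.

x3 | x5 | x2 | Output
---------------------
0 | 0 | 0 | 1
0 | 0 | 1 | 0
0 | 1 | 0 | 0
0 | 1 | 1 | 1
1 | 0 | 0 | 0
1 | 0 | 1 | 1
1 | 1 | 0 | 1
1 | 1 | 1 | 0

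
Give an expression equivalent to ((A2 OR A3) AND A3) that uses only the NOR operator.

((((A2 NOR A3) NOR (A2 NOR A3)) NOR ((A2 NOR A3) NOR (A2 NOR A3))) NOR (A3 NOR A3))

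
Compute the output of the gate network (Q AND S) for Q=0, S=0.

Substituting: (0 AND 0)
= 0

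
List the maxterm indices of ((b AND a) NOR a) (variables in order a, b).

ΠM(2, 3) = (NOT a OR b) AND (NOT a OR NOT b)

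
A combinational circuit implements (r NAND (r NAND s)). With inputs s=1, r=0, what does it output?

Substituting: (0 NAND (0 NAND 1))
= 1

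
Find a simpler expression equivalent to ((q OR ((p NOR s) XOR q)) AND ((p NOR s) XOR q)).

By absorption (E AND (E OR v) = E):
= ((p NOR s) XOR q)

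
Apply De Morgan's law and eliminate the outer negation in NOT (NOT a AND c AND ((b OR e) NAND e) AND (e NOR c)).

a OR NOT c OR NOT ((b OR e) NAND e) OR NOT (e NOR c)
De Morgan's: NOT(AND of terms) = OR of negations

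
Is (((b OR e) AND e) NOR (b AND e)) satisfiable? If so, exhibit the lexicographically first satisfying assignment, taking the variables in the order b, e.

b=0, e=0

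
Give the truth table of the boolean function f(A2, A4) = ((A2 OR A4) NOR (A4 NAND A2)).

A2 | A4 | Output
----------------
0 | 0 | 0
0 | 1 | 0
1 | 0 | 0
1 | 1 | 0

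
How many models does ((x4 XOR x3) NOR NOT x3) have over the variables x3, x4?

Satisfying assignments: (1,1)
Count: 1 out of 4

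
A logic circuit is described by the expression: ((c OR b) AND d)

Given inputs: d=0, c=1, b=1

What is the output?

Substituting: ((1 OR 1) AND 0)
= 0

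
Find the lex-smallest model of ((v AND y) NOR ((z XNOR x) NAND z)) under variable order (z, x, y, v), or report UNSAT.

z=1, x=1, y=0, v=0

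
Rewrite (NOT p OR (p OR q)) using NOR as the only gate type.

(((p NOR p) NOR ((p NOR q) NOR (p NOR q))) NOR ((p NOR p) NOR ((p NOR q) NOR (p NOR q))))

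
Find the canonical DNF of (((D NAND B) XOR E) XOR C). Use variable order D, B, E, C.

(NOT D AND NOT B AND NOT E AND NOT C) OR (NOT D AND NOT B AND E AND C) OR (NOT D AND B AND NOT E AND NOT C) OR (NOT D AND B AND E AND C) OR (D AND NOT B AND NOT E AND NOT C) OR (D AND NOT B AND E AND C) OR (D AND B AND NOT E AND C) OR (D AND B AND E AND NOT C)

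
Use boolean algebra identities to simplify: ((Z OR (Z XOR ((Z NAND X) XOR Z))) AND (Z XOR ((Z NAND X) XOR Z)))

By absorption (E AND (E OR v) = E) then XOR self-cancellation ((E XOR v) XOR v = E):
= (Z NAND X)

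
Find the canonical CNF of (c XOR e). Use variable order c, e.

(c OR e) AND (NOT c OR NOT e)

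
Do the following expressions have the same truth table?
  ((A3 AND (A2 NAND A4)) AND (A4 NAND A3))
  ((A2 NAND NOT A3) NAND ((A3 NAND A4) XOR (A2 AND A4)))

No. Counterexample: with A2=0, A3=1, A4=0, Expression 1 = 1 but Expression 2 = 0.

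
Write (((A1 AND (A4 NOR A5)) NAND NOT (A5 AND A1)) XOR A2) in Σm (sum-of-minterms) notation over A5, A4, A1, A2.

Σm(0, 3, 4, 6, 8, 10, 12, 14) = (NOT A5 AND NOT A4 AND NOT A1 AND NOT A2) OR (NOT A5 AND NOT A4 AND A1 AND A2) OR (NOT A5 AND A4 AND NOT A1 AND NOT A2) OR (NOT A5 AND A4 AND A1 AND NOT A2) OR (A5 AND NOT A4 AND NOT A1 AND NOT A2) OR (A5 AND NOT A4 AND A1 AND NOT A2) OR (A5 AND A4 AND NOT A1 AND NOT A2) OR (A5 AND A4 AND A1 AND NOT A2)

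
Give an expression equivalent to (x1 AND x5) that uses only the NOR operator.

((x1 NOR x1) NOR (x5 NOR x5))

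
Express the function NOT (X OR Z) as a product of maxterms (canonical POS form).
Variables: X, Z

ΠM(1, 2, 3) = (X OR NOT Z) AND (NOT X OR Z) AND (NOT X OR NOT Z)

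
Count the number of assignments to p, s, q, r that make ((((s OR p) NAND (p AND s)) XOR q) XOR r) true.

Satisfying assignments: (0,0,0,0), (0,0,1,1), (0,1,0,0), (0,1,1,1), (1,0,0,0), (1,0,1,1), (1,1,0,1), (1,1,1,0)
Count: 8 out of 16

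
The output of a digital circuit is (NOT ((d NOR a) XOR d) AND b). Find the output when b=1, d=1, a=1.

Substituting: (NOT ((1 NOR 1) XOR 1) AND 1)
= 0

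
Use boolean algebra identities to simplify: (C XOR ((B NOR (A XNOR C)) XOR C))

By XOR self-cancellation ((E XOR v) XOR v = E):
= (B NOR (A XNOR C))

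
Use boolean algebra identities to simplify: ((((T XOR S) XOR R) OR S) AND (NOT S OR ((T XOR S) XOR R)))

By distribution ((E OR v) AND (E OR NOT v) = E):
= ((T XOR S) XOR R)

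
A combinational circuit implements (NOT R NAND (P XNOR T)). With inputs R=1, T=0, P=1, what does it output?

Substituting: (NOT 1 NAND (1 XNOR 0))
= 1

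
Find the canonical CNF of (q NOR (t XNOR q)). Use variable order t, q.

(t OR q) AND (t OR NOT q) AND (NOT t OR NOT q)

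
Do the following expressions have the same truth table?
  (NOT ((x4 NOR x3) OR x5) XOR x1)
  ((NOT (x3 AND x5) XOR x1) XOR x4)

No. Counterexample: with x5=0, x1=0, x3=0, x4=0, Expression 1 = 0 but Expression 2 = 1.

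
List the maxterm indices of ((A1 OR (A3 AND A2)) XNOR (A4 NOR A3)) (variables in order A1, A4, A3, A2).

ΠM(0, 1, 3, 7, 10, 11, 12, 13, 14, 15) = (A1 OR A4 OR A3 OR A2) AND (A1 OR A4 OR A3 OR NOT A2) AND (A1 OR A4 OR NOT A3 OR NOT A2) AND (A1 OR NOT A4 OR NOT A3 OR NOT A2) AND (NOT A1 OR A4 OR NOT A3 OR A2) AND (NOT A1 OR A4 OR NOT A3 OR NOT A2) AND (NOT A1 OR NOT A4 OR A3 OR A2) AND (NOT A1 OR NOT A4 OR A3 OR NOT A2) AND (NOT A1 OR NOT A4 OR NOT A3 OR A2) AND (NOT A1 OR NOT A4 OR NOT A3 OR NOT A2)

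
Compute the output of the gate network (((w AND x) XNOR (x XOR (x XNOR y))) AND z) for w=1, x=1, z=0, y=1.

Substituting: (((1 AND 1) XNOR (1 XOR (1 XNOR 1))) AND 0)
= 0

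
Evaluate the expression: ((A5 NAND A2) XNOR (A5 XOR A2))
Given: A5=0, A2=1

Substituting: ((0 NAND 1) XNOR (0 XOR 1))
= 1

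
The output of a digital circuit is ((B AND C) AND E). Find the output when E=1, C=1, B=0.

Substituting: ((0 AND 1) AND 1)
= 0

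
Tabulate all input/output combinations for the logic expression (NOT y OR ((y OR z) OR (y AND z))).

z | y | Output
--------------
0 | 0 | 1
0 | 1 | 1
1 | 0 | 1
1 | 1 | 1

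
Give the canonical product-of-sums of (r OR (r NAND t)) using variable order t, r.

ΠM() = TRUE (no maxterms)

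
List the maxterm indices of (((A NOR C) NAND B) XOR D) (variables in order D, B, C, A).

ΠM(4, 8, 9, 10, 11, 13, 14, 15) = (D OR NOT B OR C OR A) AND (NOT D OR B OR C OR A) AND (NOT D OR B OR C OR NOT A) AND (NOT D OR B OR NOT C OR A) AND (NOT D OR B OR NOT C OR NOT A) AND (NOT D OR NOT B OR C OR NOT A) AND (NOT D OR NOT B OR NOT C OR A) AND (NOT D OR NOT B OR NOT C OR NOT A)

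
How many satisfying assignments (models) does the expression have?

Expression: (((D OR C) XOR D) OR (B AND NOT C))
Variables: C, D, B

Satisfying assignments: (0,0,1), (0,1,1), (1,0,0), (1,0,1)
Count: 4 out of 8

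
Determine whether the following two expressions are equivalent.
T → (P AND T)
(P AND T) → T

No, Converse is not equivalent to original (counterexample: T=1, P=0, Q=0)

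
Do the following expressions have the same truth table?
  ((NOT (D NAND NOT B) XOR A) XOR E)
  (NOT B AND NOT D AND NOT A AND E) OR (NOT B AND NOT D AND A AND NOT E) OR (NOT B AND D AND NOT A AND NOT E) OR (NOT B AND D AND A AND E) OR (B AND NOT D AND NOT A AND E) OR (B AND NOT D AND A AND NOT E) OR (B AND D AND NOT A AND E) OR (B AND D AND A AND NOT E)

Yes, they are equivalent — the two output columns agree on all 16 assignments:
B | D | A | E | Expression 1 | Expression 2
-------------------------------------------
0 | 0 | 0 | 0 | 0 | 0
0 | 0 | 0 | 1 | 1 | 1
0 | 0 | 1 | 0 | 1 | 1
0 | 0 | 1 | 1 | 0 | 0
0 | 1 | 0 | 0 | 1 | 1
0 | 1 | 0 | 1 | 0 | 0
0 | 1 | 1 | 0 | 0 | 0
0 | 1 | 1 | 1 | 1 | 1
1 | 0 | 0 | 0 | 0 | 0
1 | 0 | 0 | 1 | 1 | 1
1 | 0 | 1 | 0 | 1 | 1
1 | 0 | 1 | 1 | 0 | 0
1 | 1 | 0 | 0 | 0 | 0
1 | 1 | 0 | 1 | 1 | 1
1 | 1 | 1 | 0 | 1 | 1
1 | 1 | 1 | 1 | 0 | 0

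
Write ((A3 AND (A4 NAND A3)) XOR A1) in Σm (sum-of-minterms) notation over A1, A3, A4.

Σm(2, 4, 5, 7) = (NOT A1 AND A3 AND NOT A4) OR (A1 AND NOT A3 AND NOT A4) OR (A1 AND NOT A3 AND A4) OR (A1 AND A3 AND A4)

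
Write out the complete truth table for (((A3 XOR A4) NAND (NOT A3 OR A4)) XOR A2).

A2 | A4 | A3 | Output
---------------------
0 | 0 | 0 | 1
0 | 0 | 1 | 1
0 | 1 | 0 | 0
0 | 1 | 1 | 1
1 | 0 | 0 | 0
1 | 0 | 1 | 0
1 | 1 | 0 | 1
1 | 1 | 1 | 0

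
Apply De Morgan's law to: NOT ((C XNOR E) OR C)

NOT (C XNOR E) AND NOT C
De Morgan's: NOT(OR of terms) = AND of negations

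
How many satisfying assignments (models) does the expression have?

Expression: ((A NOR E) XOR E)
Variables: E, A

Satisfying assignments: (0,0), (1,0), (1,1)
Count: 3 out of 4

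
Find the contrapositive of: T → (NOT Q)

Contrapositive: Q → NOT T
Note: A statement and its contrapositive are logically equivalent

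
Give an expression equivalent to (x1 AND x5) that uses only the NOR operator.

((x1 NOR x1) NOR (x5 NOR x5))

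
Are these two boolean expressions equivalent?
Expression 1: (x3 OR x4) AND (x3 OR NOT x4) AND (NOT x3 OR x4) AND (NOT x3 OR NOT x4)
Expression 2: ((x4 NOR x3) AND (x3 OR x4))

Yes, they are equivalent — the two output columns agree on all 4 assignments:
x3 | x4 | Expression 1 | Expression 2
-------------------------------------
0 | 0 | 0 | 0
0 | 1 | 0 | 0
1 | 0 | 0 | 0
1 | 1 | 0 | 0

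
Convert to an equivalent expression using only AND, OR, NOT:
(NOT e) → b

e OR b
(Implication elimination: A → B = NOT A OR B)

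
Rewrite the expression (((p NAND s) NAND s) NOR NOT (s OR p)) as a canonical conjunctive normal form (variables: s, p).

(s OR p) AND (s OR NOT p) AND (NOT s OR NOT p)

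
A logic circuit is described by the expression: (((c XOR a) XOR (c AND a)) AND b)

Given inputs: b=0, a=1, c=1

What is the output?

Substituting: (((1 XOR 1) XOR (1 AND 1)) AND 0)
= 0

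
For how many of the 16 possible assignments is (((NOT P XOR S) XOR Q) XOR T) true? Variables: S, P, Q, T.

Satisfying assignments: (0,0,0,0), (0,0,1,1), (0,1,0,1), (0,1,1,0), (1,0,0,1), (1,0,1,0), (1,1,0,0), (1,1,1,1)
Count: 8 out of 16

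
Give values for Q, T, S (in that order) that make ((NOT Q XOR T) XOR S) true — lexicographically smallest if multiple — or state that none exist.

Q=0, T=0, S=0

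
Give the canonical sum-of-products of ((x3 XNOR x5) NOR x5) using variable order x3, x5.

Σm(2) = (x3 AND NOT x5)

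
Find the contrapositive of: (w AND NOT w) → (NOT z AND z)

Contrapositive: NOT (NOT z AND z) → NOT (w AND NOT w)
Note: A statement and its contrapositive are logically equivalent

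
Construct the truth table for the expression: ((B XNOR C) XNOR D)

C | D | B | Output
------------------
0 | 0 | 0 | 0
0 | 0 | 1 | 1
0 | 1 | 0 | 1
0 | 1 | 1 | 0
1 | 0 | 0 | 1
1 | 0 | 1 | 0
1 | 1 | 0 | 0
1 | 1 | 1 | 1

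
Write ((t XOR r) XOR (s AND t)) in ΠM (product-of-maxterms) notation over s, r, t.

ΠM(0, 3, 4, 5) = (s OR r OR t) AND (s OR NOT r OR NOT t) AND (NOT s OR r OR t) AND (NOT s OR r OR NOT t)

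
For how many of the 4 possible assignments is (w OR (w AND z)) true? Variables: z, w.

Satisfying assignments: (0,1), (1,1)
Count: 2 out of 4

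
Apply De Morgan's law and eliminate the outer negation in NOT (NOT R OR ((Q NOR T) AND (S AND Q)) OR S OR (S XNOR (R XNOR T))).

R AND NOT ((Q NOR T) AND (S AND Q)) AND NOT S AND NOT (S XNOR (R XNOR T))
De Morgan's: NOT(OR of terms) = AND of negations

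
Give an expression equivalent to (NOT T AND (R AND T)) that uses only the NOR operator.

(((T NOR T) NOR (T NOR T)) NOR (((R NOR R) NOR (T NOR T)) NOR ((R NOR R) NOR (T NOR T))))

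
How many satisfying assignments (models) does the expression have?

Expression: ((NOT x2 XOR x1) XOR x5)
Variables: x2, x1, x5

Satisfying assignments: (0,0,0), (0,1,1), (1,0,1), (1,1,0)
Count: 4 out of 8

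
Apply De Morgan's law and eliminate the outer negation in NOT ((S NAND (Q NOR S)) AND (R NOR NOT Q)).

NOT (S NAND (Q NOR S)) OR NOT (R NOR NOT Q)
De Morgan's: NOT(AND of terms) = OR of negations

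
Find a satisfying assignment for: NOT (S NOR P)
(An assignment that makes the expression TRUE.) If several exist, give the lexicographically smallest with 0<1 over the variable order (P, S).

P=0, S=1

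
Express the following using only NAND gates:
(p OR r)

((p NAND p) NAND (r NAND r))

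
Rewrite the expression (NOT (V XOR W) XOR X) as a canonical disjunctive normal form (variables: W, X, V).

(NOT W AND NOT X AND NOT V) OR (NOT W AND X AND V) OR (W AND NOT X AND V) OR (W AND X AND NOT V)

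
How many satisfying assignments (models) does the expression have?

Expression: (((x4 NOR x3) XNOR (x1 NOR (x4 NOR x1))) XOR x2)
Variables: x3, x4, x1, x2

Satisfying assignments: (0,0,0,1), (0,0,1,1), (0,1,0,1), (0,1,1,0), (1,0,0,0), (1,0,1,0), (1,1,0,1), (1,1,1,0)
Count: 8 out of 16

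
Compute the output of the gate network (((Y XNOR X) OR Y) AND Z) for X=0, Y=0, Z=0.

Substituting: (((0 XNOR 0) OR 0) AND 0)
= 0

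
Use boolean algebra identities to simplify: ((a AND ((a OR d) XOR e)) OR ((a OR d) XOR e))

By absorption (E OR (E AND v) = E):
= ((a OR d) XOR e)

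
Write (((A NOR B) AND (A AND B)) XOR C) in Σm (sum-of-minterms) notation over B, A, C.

Σm(1, 3, 5, 7) = (NOT B AND NOT A AND C) OR (NOT B AND A AND C) OR (B AND NOT A AND C) OR (B AND A AND C)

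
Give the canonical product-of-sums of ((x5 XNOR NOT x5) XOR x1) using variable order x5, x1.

ΠM(0, 2) = (x5 OR x1) AND (NOT x5 OR x1)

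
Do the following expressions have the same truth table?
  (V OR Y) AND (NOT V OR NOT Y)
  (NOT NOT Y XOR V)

Yes, they are equivalent — the two output columns agree on all 4 assignments:
V | Y | Expression 1 | Expression 2
-----------------------------------
0 | 0 | 0 | 0
0 | 1 | 1 | 1
1 | 0 | 1 | 1
1 | 1 | 0 | 0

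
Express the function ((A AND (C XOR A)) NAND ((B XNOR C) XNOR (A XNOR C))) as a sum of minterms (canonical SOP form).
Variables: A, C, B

Σm(0, 1, 2, 3, 4, 6, 7) = (NOT A AND NOT C AND NOT B) OR (NOT A AND NOT C AND B) OR (NOT A AND C AND NOT B) OR (NOT A AND C AND B) OR (A AND NOT C AND NOT B) OR (A AND C AND NOT B) OR (A AND C AND B)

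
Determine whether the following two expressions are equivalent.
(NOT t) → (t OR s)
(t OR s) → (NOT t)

No, Converse is not equivalent to original (counterexample: t=0, s=0)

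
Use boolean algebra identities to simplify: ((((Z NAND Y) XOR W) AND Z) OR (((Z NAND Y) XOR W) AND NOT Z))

By distribution ((E AND v) OR (E AND NOT v) = E):
= ((Z NAND Y) XOR W)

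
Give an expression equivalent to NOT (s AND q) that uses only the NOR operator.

(((s NOR s) NOR (q NOR q)) NOR ((s NOR s) NOR (q NOR q)))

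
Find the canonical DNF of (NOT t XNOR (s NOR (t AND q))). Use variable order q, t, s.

(NOT q AND NOT t AND NOT s) OR (NOT q AND t AND s) OR (q AND NOT t AND NOT s) OR (q AND t AND NOT s) OR (q AND t AND s)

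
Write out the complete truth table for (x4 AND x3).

x4 | x3 | Output
----------------
0 | 0 | 0
0 | 1 | 0
1 | 0 | 0
1 | 1 | 1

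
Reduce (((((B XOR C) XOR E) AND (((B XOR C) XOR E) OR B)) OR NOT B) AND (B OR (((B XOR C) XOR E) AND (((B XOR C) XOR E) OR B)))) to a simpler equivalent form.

By distribution ((E OR v) AND (E OR NOT v) = E) then absorption (E AND (E OR v) = E):
= ((B XOR C) XOR E)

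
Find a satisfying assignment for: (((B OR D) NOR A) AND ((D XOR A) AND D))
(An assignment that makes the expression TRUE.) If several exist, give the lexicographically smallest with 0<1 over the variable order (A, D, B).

UNSATISFIABLE - no assignment makes this expression true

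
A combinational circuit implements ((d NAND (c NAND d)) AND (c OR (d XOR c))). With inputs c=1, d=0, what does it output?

Substituting: ((0 NAND (1 NAND 0)) AND (1 OR (0 XOR 1)))
= 1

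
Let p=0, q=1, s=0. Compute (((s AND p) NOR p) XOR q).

Substituting: (((0 AND 0) NOR 0) XOR 1)
= 0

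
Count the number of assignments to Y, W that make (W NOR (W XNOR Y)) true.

Satisfying assignments: (1,0)
Count: 1 out of 4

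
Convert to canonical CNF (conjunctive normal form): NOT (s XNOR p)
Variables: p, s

(p OR s) AND (NOT p OR NOT s)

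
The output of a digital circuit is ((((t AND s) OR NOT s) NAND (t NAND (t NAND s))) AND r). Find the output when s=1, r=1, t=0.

Substituting: ((((0 AND 1) OR NOT 1) NAND (0 NAND (0 NAND 1))) AND 1)
= 1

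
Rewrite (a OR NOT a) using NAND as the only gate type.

((a NAND a) NAND ((a NAND a) NAND (a NAND a)))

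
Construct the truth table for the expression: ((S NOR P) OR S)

S | P | Output
--------------
0 | 0 | 1
0 | 1 | 0
1 | 0 | 1
1 | 1 | 1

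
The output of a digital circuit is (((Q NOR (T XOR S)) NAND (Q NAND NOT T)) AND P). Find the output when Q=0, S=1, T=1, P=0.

Substituting: (((0 NOR (1 XOR 1)) NAND (0 NAND NOT 1)) AND 0)
= 0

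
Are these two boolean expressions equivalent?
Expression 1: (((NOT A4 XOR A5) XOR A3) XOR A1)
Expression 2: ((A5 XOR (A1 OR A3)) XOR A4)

No. Counterexample: with A3=0, A1=0, A4=0, A5=0, Expression 1 = 1 but Expression 2 = 0.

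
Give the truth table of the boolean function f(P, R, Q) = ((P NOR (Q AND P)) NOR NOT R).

P | R | Q | Output
------------------
0 | 0 | 0 | 0
0 | 0 | 1 | 0
0 | 1 | 0 | 0
0 | 1 | 1 | 0
1 | 0 | 0 | 0
1 | 0 | 1 | 0
1 | 1 | 0 | 1
1 | 1 | 1 | 1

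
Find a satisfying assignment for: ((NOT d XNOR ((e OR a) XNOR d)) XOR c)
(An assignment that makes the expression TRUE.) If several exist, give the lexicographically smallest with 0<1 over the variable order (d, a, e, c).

d=0, a=0, e=0, c=0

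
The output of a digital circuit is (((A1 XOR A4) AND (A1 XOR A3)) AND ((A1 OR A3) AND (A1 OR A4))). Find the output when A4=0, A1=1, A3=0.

Substituting: (((1 XOR 0) AND (1 XOR 0)) AND ((1 OR 0) AND (1 OR 0)))
= 1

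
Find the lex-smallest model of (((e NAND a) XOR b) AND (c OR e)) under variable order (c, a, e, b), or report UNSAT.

c=0, a=0, e=1, b=0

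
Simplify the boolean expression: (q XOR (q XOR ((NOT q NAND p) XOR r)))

By XOR self-cancellation ((E XOR v) XOR v = E):
= ((NOT q NAND p) XOR r)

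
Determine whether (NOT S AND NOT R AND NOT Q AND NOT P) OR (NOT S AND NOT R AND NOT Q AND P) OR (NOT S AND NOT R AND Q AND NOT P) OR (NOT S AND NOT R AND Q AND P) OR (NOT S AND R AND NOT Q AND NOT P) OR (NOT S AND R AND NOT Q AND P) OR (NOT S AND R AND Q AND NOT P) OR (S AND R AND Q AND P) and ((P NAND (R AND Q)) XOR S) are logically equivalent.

Yes, they are equivalent — the two output columns agree on all 16 assignments:
S | R | Q | P | Expression 1 | Expression 2
-------------------------------------------
0 | 0 | 0 | 0 | 1 | 1
0 | 0 | 0 | 1 | 1 | 1
0 | 0 | 1 | 0 | 1 | 1
0 | 0 | 1 | 1 | 1 | 1
0 | 1 | 0 | 0 | 1 | 1
0 | 1 | 0 | 1 | 1 | 1
0 | 1 | 1 | 0 | 1 | 1
0 | 1 | 1 | 1 | 0 | 0
1 | 0 | 0 | 0 | 0 | 0
1 | 0 | 0 | 1 | 0 | 0
1 | 0 | 1 | 0 | 0 | 0
1 | 0 | 1 | 1 | 0 | 0
1 | 1 | 0 | 0 | 0 | 0
1 | 1 | 0 | 1 | 0 | 0
1 | 1 | 1 | 0 | 0 | 0
1 | 1 | 1 | 1 | 1 | 1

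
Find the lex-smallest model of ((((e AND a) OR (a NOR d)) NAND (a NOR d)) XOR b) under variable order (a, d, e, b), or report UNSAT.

a=0, d=0, e=0, b=1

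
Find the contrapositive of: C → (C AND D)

Contrapositive: NOT (C AND D) → NOT C
Note: A statement and its contrapositive are logically equivalent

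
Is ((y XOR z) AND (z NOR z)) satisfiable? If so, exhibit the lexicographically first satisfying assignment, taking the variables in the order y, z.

y=1, z=0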